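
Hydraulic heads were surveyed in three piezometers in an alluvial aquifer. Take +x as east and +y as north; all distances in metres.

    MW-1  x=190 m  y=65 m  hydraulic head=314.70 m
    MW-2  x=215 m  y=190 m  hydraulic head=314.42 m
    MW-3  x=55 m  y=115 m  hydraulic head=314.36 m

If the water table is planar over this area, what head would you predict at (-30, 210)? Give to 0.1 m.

314.0 m

With h = a·x + b·y + c and MW-1 as origin, the differences give:
  25·a + 125·b = -0.28
  (-135)·a + 50·b = -0.34
Eliminate b (×50 and ×125, subtract): 18125·a = 28.500 → a = ∂h/∂x = +0.001572
Back-substitute: b = ∂h/∂y = -0.002554.
h(-30, 210) = 314.70 + (+0.001572)·(-220) + (-0.002554)·(145) = 314.70 -0.346 -0.370 = 313.984 m.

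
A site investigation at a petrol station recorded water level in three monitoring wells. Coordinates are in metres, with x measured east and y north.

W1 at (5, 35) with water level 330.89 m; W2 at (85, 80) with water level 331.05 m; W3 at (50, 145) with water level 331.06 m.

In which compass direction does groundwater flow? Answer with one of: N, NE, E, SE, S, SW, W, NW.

With h = a·x + b·y + c and W1 as origin, the differences give:
  80·a + 45·b = +0.16
  45·a + 110·b = +0.17
Eliminate b (×110 and ×45, subtract): 6775·a = 9.950 → a = ∂h/∂x = +0.001469
Back-substitute: b = ∂h/∂y = +0.0009446.
Flow = −∇h = (-0.001469 east, -0.0009446 north), which points southwest.

SW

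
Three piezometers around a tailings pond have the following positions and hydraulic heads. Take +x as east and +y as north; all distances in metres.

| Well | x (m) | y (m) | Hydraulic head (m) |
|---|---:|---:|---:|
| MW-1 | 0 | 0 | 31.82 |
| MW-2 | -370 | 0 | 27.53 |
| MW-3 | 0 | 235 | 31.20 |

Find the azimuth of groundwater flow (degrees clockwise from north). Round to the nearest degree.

283°

∂h/∂x = (27.53 − 31.82) / (-370 − 0) = +0.01159
∂h/∂y = (31.20 − 31.82) / (235 − 0) = -0.002638
Flow direction (−∇h) has components (-0.01159 E, +0.002638 N).
Azimuth = atan2(E, N) = atan2(-0.01159, +0.002638) = 282.8° ≈ 283°.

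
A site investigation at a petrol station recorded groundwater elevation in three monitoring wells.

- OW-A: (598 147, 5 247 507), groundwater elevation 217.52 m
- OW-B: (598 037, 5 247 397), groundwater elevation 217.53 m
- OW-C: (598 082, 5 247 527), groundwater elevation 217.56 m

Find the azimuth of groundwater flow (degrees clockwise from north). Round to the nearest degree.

129°

Taking OW-A as reference: OW-B−OW-A = (-110, -110, +0.01); OW-C−OW-A = (-65, 20, +0.04).
Solve a·Δx + b·Δy = Δh: det = (-110)·20 − (-65)·(-110) = -9350.
∂h/∂x = [(+0.01)·20 − (+0.04)·(-110)] / -9350 = -0.0004920
∂h/∂y = [(-110)·(+0.04) − (-65)·(+0.01)] / -9350 = +0.0004011
Flow direction (−∇h) has components (+0.0004920 E, -0.0004011 N).
Azimuth = atan2(E, N) = atan2(+0.0004920, -0.0004011) = 129.2° ≈ 129°.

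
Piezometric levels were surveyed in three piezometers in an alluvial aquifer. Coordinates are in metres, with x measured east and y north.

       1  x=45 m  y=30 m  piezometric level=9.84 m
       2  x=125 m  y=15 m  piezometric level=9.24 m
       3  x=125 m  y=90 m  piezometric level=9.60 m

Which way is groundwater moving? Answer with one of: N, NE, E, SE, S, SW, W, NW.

Differences from 1: to 2 (Δx, Δy, Δh) = (80, -15, -0.60); to 3 = (80, 60, -0.24).
Solve a·Δx + b·Δy = Δh: det = 80·60 − 80·(-15) = 6000.
∂h/∂x = [(-0.60)·60 − (-0.24)·(-15)] / 6000 = -0.006600
∂h/∂y = [80·(-0.24) − 80·(-0.60)] / 6000 = +0.004800
Flow = −∇h = (+0.006600 east, -0.004800 north), which points southeast.

SE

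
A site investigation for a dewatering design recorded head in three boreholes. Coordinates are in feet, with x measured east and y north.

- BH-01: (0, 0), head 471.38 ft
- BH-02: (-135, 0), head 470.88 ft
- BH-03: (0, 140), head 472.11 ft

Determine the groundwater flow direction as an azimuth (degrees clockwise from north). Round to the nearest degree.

215°

∂h/∂x = (470.88 − 471.38) / (-135 − 0) = +0.003704
∂h/∂y = (472.11 − 471.38) / (140 − 0) = +0.005214
Flow direction (−∇h) has components (-0.003704 E, -0.005214 N).
Azimuth = atan2(E, N) = atan2(-0.003704, -0.005214) = 215.4° ≈ 215°.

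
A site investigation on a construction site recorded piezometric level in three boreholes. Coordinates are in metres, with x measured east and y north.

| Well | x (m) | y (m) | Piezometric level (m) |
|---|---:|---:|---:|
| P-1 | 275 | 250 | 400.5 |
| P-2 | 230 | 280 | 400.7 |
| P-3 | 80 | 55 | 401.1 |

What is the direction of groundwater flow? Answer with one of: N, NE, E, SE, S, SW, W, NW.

E

Three-point gradient (reference P-1): Δ to P-2 = (-45, 30, +0.2), Δ to P-3 = (-195, -195, +0.6).
∂h/∂x = -0.003897, ∂h/∂y = +0.0008205 (det = 14625).
Flow = −∇h = (+0.003897 east, -0.0008205 north), which points east.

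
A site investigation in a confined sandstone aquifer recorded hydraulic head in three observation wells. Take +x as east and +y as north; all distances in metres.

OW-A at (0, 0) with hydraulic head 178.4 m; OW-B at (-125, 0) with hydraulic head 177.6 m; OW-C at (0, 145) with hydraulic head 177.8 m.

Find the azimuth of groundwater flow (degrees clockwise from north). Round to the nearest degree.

303°

∂h/∂x = (177.6 − 178.4) / (-125 − 0) = +0.006400
∂h/∂y = (177.8 − 178.4) / (145 − 0) = -0.004138
Flow direction (−∇h) has components (-0.006400 E, +0.004138 N).
Azimuth = atan2(E, N) = atan2(-0.006400, +0.004138) = 302.9° ≈ 303°.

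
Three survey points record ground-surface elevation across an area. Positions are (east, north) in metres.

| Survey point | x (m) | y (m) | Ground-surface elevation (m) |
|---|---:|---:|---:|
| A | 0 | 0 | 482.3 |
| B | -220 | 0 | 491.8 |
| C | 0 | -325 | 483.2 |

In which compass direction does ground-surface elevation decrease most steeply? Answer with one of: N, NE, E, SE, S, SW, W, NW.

∂z/∂x = (491.8 − 482.3) / (-220 − 0) = -0.04318
∂z/∂y = (483.2 − 482.3) / (-325 − 0) = -0.002769
Steepest decrease is along −∇f = (+0.04318 E, +0.002769 N) → east.

E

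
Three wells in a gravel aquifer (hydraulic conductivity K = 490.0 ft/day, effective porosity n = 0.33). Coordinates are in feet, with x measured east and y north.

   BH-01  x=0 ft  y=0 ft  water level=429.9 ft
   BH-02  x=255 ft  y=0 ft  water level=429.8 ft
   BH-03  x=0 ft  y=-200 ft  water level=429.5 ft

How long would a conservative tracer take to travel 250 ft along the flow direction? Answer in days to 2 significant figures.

83 days

∂h/∂x = (429.8 − 429.9) / (255 − 0) = -0.0003922
∂h/∂y = (429.5 − 429.9) / (-200 − 0) = +0.002000
|∇h| = √(-0.0003922² + 0.002000²) = 0.002038
Seepage velocity v = K·i/n = 490.0 × 0.002038 / 0.33 = 3.026 ft/day.
t = 250 / 3.026 = 82.62 days.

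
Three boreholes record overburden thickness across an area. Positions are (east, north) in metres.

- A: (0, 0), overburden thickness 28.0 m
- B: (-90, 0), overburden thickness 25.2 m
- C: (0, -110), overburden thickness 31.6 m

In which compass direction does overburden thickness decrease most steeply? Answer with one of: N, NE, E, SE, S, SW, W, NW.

∂d/∂x = (25.2 − 28.0) / (-90 − 0) = +0.03111
∂d/∂y = (31.6 − 28.0) / (-110 − 0) = -0.03273
Steepest decrease is along −∇f = (-0.03111 E, +0.03273 N) → northwest.

NW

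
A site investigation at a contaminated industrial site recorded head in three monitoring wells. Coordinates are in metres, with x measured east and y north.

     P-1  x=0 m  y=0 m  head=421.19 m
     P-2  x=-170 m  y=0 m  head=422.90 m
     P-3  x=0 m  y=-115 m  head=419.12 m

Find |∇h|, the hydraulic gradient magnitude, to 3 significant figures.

∂h/∂x = (422.90 − 421.19) / (-170 − 0) = -0.01006
∂h/∂y = (419.12 − 421.19) / (-115 − 0) = +0.01800
|∇h| = √(-0.01006² + 0.01800²) = 0.02062

0.0206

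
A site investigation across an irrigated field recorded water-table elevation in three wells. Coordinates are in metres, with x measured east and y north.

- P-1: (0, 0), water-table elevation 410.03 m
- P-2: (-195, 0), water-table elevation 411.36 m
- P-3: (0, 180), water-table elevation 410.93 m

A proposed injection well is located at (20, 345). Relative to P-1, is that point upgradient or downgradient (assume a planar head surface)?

upgradient

∂h/∂x = (411.36 − 410.03) / (-195 − 0) = -0.006821
∂h/∂y = (410.93 − 410.03) / (180 − 0) = +0.005000
Head at (20, 345) = 410.03 + (-0.006821)·(20) + (+0.005000)·(345) = 411.62 m.
That is higher than the 410.03 m at P-1, so the point is upgradient.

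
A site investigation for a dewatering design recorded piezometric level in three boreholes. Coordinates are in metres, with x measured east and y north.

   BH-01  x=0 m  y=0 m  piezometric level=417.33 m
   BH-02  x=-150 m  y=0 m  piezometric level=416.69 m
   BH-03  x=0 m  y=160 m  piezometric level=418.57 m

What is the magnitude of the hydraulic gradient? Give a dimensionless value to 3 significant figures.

0.00885

∂h/∂x = (416.69 − 417.33) / (-150 − 0) = +0.004267
∂h/∂y = (418.57 − 417.33) / (160 − 0) = +0.007750
|∇h| = √(0.004267² + 0.007750²) = 0.008847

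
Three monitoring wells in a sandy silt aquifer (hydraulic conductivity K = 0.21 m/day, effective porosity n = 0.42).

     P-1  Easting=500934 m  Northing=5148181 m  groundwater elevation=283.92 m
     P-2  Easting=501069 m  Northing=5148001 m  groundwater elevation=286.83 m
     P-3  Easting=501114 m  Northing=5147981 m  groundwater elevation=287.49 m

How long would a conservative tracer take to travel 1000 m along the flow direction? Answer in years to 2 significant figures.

Differences from P-1: to P-2 (Δx, Δy, Δh) = (135, -180, +2.91); to P-3 = (180, -200, +3.57).
Determinant of the coordinate differences = 135·(-200) − 180·(-180) = 5400.
∂h/∂x = [(+2.91)·(-200) − (+3.57)·(-180)] / 5400 = +0.01122
∂h/∂y = [135·(+3.57) − 180·(+2.91)] / 5400 = -0.007750
|∇h| = √(0.01122² + -0.007750²) = 0.01364
Seepage velocity v = K·i/n = 0.21 × 0.01364 / 0.42 = 0.00682 m/day.
t = 1000 / 0.00682 = 1.466e+05 days = 401 years.

400 years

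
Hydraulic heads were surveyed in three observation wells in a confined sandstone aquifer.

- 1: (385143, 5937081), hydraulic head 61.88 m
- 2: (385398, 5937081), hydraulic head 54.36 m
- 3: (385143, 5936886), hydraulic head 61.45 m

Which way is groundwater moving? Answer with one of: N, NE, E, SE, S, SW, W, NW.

E

∂h/∂x = (54.36 − 61.88) / (385398 − 385143) = -0.02949
∂h/∂y = (61.45 − 61.88) / (5936886 − 5937081) = +0.002205
Flow = −∇h = (+0.02949 east, -0.002205 north), which points east.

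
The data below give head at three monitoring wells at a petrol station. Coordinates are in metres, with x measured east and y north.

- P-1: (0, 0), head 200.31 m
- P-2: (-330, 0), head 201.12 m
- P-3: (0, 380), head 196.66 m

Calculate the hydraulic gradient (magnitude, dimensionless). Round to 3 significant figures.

0.00991

∂h/∂x = (201.12 − 200.31) / (-330 − 0) = -0.002455
∂h/∂y = (196.66 − 200.31) / (380 − 0) = -0.009605
|∇h| = √(-0.002455² + -0.009605²) = 0.009914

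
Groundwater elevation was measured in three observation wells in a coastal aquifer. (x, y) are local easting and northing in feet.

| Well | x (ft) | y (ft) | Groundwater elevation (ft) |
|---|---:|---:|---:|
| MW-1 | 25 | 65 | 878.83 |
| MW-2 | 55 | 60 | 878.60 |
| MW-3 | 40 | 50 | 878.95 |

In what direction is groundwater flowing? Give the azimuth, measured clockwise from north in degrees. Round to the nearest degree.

030°

Three-point gradient (reference MW-1): Δ to MW-2 = (30, -5, -0.23), Δ to MW-3 = (15, -15, +0.12).
∂h/∂x = -0.01080, ∂h/∂y = -0.01880 (det = -375).
Flow direction (−∇h) has components (+0.01080 E, +0.01880 N).
Azimuth = atan2(E, N) = atan2(+0.01080, +0.01880) = 29.9° ≈ 030°.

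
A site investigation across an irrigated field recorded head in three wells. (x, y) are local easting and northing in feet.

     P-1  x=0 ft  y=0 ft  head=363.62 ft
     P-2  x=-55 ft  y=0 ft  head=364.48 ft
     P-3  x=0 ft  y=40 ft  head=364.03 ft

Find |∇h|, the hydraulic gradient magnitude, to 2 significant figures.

0.019

∂h/∂x = (364.48 − 363.62) / (-55 − 0) = -0.01564
∂h/∂y = (364.03 − 363.62) / (40 − 0) = +0.01025
|∇h| = √(-0.01564² + 0.01025²) = 0.0187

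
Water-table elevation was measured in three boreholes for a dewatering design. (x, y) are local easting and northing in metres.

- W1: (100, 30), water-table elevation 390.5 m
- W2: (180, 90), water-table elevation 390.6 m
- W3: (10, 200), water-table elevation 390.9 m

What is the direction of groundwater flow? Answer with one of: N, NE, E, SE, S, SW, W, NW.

S

Differences from W1: to W2 (Δx, Δy, Δh) = (80, 60, +0.1); to W3 = (-90, 170, +0.4).
Solve a·Δx + b·Δy = Δh: det = 80·170 − (-90)·60 = 19000.
∂h/∂x = [(+0.1)·170 − (+0.4)·60] / 19000 = -0.0003684
∂h/∂y = [80·(+0.4) − (-90)·(+0.1)] / 19000 = +0.002158
Flow = −∇h = (+0.0003684 east, -0.002158 north), which points south.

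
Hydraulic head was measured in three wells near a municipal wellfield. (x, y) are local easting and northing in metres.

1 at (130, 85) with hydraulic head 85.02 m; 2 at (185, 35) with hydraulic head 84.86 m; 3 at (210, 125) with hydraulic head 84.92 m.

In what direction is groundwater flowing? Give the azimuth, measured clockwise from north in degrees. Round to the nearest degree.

123°

With h = a·x + b·y + c and 1 as origin, the differences give:
  55·a + (-50)·b = -0.16
  80·a + 40·b = -0.10
Eliminate b (×40 and ×(-50), subtract): 6200·a = -11.400 → a = ∂h/∂x = -0.001839
Back-substitute: b = ∂h/∂y = +0.001177.
Flow direction (−∇h) has components (+0.001839 E, -0.001177 N).
Azimuth = atan2(E, N) = atan2(+0.001839, -0.001177) = 122.6° ≈ 123°.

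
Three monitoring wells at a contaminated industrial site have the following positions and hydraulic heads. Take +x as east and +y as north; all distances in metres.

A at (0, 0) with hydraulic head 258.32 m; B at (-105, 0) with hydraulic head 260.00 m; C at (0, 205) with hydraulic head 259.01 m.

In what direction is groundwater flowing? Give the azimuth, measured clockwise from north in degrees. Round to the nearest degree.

102°

∂h/∂x = (260.00 − 258.32) / (-105 − 0) = -0.01600
∂h/∂y = (259.01 − 258.32) / (205 − 0) = +0.003366
Flow direction (−∇h) has components (+0.01600 E, -0.003366 N).
Azimuth = atan2(E, N) = atan2(+0.01600, -0.003366) = 101.9° ≈ 102°.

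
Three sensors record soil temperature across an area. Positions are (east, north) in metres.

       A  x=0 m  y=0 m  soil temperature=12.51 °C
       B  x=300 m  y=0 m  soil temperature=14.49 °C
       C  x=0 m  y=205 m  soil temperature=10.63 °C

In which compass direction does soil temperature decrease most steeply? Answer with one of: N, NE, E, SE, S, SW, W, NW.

NW

∂T/∂x = (14.49 − 12.51) / (300 − 0) = +0.006600
∂T/∂y = (10.63 − 12.51) / (205 − 0) = -0.009171
Steepest decrease is along −∇f = (-0.006600 E, +0.009171 N) → northwest.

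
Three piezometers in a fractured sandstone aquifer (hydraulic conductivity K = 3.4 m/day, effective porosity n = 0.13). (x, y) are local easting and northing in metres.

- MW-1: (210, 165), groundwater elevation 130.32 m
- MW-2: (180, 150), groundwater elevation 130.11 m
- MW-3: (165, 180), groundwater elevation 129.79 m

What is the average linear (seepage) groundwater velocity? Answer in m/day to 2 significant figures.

Differences from MW-1: to MW-2 (Δx, Δy, Δh) = (-30, -15, -0.21); to MW-3 = (-45, 15, -0.53).
Solve a·Δx + b·Δy = Δh: det = (-30)·15 − (-45)·(-15) = -1125.
∂h/∂x = [(-0.21)·15 − (-0.53)·(-15)] / -1125 = +0.009867
∂h/∂y = [(-30)·(-0.53) − (-45)·(-0.21)] / -1125 = -0.005733
|∇h| = √(0.009867² + -0.005733²) = 0.01141
Seepage velocity v = K·i/n = 3.4 × 0.01141 / 0.13 = 0.2984 m/day.

0.30 m/day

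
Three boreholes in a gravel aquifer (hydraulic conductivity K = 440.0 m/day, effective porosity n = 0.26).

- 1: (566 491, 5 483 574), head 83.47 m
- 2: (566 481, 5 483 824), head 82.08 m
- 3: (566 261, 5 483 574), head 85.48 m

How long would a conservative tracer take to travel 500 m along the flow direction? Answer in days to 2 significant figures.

With h = a·x + b·y + c and 1 as origin, the differences give:
  (-10)·a + 250·b = -1.39
  (-230)·a + 0·b = +2.01
Eliminate b (×0 and ×250, subtract): 57500·a = -502.500 → a = ∂h/∂x = -0.008739
Back-substitute: b = ∂h/∂y = -0.005910.
|∇h| = √(-0.008739² + -0.005910²) = 0.01055
Seepage velocity v = K·i/n = 440.0 × 0.01055 / 0.26 = 17.85 m/day.
t = 500 / 17.85 = 28.01 days.

28 days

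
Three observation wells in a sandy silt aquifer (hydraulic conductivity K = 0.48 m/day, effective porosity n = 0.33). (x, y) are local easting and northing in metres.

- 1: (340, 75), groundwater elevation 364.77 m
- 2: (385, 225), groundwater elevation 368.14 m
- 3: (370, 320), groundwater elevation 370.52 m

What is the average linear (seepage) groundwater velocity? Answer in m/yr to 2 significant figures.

13 m/yr

Three-point gradient (reference 1): Δ to 2 = (45, 150, +3.37), Δ to 3 = (30, 245, +5.75).
∂h/∂x = -0.005648, ∂h/∂y = +0.02416 (det = 6525).
|∇h| = √(-0.005648² + 0.02416²) = 0.02481
Seepage velocity v = K·i/n = 0.48 × 0.02481 / 0.33 = 0.03609 m/day = 13.18 m/yr.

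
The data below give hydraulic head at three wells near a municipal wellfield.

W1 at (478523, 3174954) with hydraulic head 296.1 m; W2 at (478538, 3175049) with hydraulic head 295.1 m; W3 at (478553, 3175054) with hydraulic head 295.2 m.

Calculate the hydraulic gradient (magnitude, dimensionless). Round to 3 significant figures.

0.0163

With h = a·x + b·y + c and W1 as origin, the differences give:
  15·a + 95·b = -1.0
  30·a + 100·b = -0.9
Eliminate b (×100 and ×95, subtract): -1350·a = -14.50 → a = ∂h/∂x = +0.01074
Back-substitute: b = ∂h/∂y = -0.01222.
|∇h| = √(0.01074² + -0.01222²) = 0.01627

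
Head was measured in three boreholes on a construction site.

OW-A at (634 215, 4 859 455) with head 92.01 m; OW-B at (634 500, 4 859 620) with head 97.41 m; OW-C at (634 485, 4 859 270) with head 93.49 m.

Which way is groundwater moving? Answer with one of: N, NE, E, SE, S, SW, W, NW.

With h = a·x + b·y + c and OW-A as origin, the differences give:
  285·a + 165·b = +5.40
  270·a + (-185)·b = +1.48
Eliminate b (×(-185) and ×165, subtract): -97275·a = -1243.200 → a = ∂h/∂x = +0.01278
Back-substitute: b = ∂h/∂y = +0.01065.
Flow = −∇h = (-0.01278 east, -0.01065 north), which points southwest.

SW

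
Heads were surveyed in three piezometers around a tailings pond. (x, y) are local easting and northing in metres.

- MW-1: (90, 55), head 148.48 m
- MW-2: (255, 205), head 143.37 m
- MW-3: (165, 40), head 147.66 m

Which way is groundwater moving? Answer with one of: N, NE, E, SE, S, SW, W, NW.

Differences from MW-1: to MW-2 (Δx, Δy, Δh) = (165, 150, -5.11); to MW-3 = (75, -15, -0.82).
Determinant of the coordinate differences = 165·(-15) − 75·150 = -13725.
∂h/∂x = [(-5.11)·(-15) − (-0.82)·150] / -13725 = -0.01455
∂h/∂y = [165·(-0.82) − 75·(-5.11)] / -13725 = -0.01807
Flow = −∇h = (+0.01455 east, +0.01807 north), which points northeast.

NE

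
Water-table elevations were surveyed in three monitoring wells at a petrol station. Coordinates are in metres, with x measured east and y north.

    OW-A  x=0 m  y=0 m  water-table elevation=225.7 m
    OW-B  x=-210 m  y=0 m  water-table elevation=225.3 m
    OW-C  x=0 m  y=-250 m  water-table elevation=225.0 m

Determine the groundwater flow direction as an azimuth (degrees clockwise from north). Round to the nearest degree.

214°

∂h/∂x = (225.3 − 225.7) / (-210 − 0) = +0.001905
∂h/∂y = (225.0 − 225.7) / (-250 − 0) = +0.002800
Flow direction (−∇h) has components (-0.001905 E, -0.002800 N).
Azimuth = atan2(E, N) = atan2(-0.001905, -0.002800) = 214.2° ≈ 214°.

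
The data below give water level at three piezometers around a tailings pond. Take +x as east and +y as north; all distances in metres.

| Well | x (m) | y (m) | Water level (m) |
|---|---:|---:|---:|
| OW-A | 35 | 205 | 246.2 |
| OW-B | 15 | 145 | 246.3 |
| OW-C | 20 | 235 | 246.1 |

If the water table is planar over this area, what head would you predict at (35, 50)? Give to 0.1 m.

246.6 m

Taking OW-A as reference: OW-B−OW-A = (-20, -60, +0.1); OW-C−OW-A = (-15, 30, -0.1).
Solve a·Δx + b·Δy = Δh: det = (-20)·30 − (-15)·(-60) = -1500.
∂h/∂x = [(+0.1)·30 − (-0.1)·(-60)] / -1500 = +0.002000
∂h/∂y = [(-20)·(-0.1) − (-15)·(+0.1)] / -1500 = -0.002333
h(35, 50) = 246.2 + (+0.002000)·(0) + (-0.002333)·(-155) = 246.2 +0.000 +0.362 = 246.562 m.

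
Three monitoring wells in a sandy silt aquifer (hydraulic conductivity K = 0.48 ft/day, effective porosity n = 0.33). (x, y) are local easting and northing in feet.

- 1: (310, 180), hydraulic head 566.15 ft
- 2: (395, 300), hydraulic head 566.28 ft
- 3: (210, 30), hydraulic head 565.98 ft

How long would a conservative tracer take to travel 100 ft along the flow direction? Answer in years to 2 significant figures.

Three-point gradient (reference 1): Δ to 2 = (85, 120, +0.13), Δ to 3 = (-100, -150, -0.17).
∂h/∂x = -0.001200, ∂h/∂y = +0.001933 (det = -750).
|∇h| = √(-0.001200² + 0.001933²) = 0.002275
Seepage velocity v = K·i/n = 0.48 × 0.002275 / 0.33 = 0.003309 ft/day.
t = 100 / 0.003309 = 3.022e+04 days = 82.7 years.

83 years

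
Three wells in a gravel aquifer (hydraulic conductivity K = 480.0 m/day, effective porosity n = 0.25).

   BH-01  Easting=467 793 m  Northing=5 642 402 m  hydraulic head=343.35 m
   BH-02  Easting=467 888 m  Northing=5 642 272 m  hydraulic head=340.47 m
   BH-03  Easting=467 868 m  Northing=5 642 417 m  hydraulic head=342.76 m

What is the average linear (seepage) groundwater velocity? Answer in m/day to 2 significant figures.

34 m/day

With h = a·x + b·y + c and BH-01 as origin, the differences give:
  95·a + (-130)·b = -2.88
  75·a + 15·b = -0.59
Eliminate b (×15 and ×(-130), subtract): 11175·a = -119.900 → a = ∂h/∂x = -0.01073
Back-substitute: b = ∂h/∂y = +0.01431.
|∇h| = √(-0.01073² + 0.01431²) = 0.01789
Seepage velocity v = K·i/n = 480.0 × 0.01789 / 0.25 = 34.35 m/day.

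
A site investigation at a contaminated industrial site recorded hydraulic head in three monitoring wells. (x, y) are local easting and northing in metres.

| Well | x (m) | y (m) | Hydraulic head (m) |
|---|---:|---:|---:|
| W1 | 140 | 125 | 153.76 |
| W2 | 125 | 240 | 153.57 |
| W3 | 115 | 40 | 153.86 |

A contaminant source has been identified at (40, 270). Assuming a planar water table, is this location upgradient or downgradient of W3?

downgradient

Three-point gradient (reference W1): Δ to W2 = (-15, 115, -0.19), Δ to W3 = (-25, -85, +0.10).
∂h/∂x = +0.001120, ∂h/∂y = -0.001506 (det = 4150).
Head at (40, 270) = 153.76 + (+0.001120)·(-100) + (-0.001506)·(145) = 153.43 m.
That is lower than the 153.86 m at W3, so the point is downgradient.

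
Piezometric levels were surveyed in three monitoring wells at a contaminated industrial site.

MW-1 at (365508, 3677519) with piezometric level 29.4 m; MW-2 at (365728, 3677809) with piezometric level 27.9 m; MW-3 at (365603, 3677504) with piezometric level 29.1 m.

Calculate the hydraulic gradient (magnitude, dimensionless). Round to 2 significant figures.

Three-point gradient (reference MW-1): Δ to MW-2 = (220, 290, -1.5), Δ to MW-3 = (95, -15, -0.3).
∂h/∂x = -0.003549, ∂h/∂y = -0.002480 (det = -30850).
|∇h| = √(-0.003549² + -0.002480²) = 0.00433

0.0043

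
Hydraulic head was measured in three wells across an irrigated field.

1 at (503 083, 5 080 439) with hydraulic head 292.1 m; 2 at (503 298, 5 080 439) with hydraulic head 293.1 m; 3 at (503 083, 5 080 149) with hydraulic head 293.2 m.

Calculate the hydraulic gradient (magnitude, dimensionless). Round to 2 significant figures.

∂h/∂x = (293.1 − 292.1) / (503298 − 503083) = +0.004651
∂h/∂y = (293.2 − 292.1) / (5080149 − 5080439) = -0.003793
|∇h| = √(0.004651² + -0.003793²) = 0.006002

0.0060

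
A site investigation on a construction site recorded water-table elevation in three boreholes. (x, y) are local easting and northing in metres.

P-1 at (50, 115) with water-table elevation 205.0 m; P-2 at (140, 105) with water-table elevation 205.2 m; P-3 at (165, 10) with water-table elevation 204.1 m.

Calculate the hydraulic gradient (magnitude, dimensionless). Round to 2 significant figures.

Differences from P-1: to P-2 (Δx, Δy, Δh) = (90, -10, +0.2); to P-3 = (115, -105, -0.9).
Solve a·Δx + b·Δy = Δh: det = 90·(-105) − 115·(-10) = -8300.
∂h/∂x = [(+0.2)·(-105) − (-0.9)·(-10)] / -8300 = +0.003614
∂h/∂y = [90·(-0.9) − 115·(+0.2)] / -8300 = +0.01253
|∇h| = √(0.003614² + 0.01253²) = 0.01304

0.013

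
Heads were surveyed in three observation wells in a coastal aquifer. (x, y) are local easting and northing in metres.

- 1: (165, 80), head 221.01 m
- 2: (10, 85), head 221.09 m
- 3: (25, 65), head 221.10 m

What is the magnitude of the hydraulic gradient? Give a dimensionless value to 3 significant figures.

Differences from 1: to 2 (Δx, Δy, Δh) = (-155, 5, +0.08); to 3 = (-140, -15, +0.09).
Determinant of the coordinate differences = (-155)·(-15) − (-140)·5 = 3025.
∂h/∂x = [(+0.08)·(-15) − (+0.09)·5] / 3025 = -0.0005455
∂h/∂y = [(-155)·(+0.09) − (-140)·(+0.08)] / 3025 = -0.0009091
|∇h| = √(-0.0005455² + -0.0009091²) = 0.00106

0.00106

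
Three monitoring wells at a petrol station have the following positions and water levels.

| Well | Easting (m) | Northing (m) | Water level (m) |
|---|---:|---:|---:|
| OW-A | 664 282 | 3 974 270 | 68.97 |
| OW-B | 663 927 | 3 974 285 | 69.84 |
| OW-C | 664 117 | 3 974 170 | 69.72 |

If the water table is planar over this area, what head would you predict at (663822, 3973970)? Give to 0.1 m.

71.1 m

Three-point gradient (reference OW-A): Δ to OW-B = (-355, 15, +0.87), Δ to OW-C = (-165, -100, +0.75).
∂h/∂x = -0.002587, ∂h/∂y = -0.003231 (det = 37975).
h(663822, 3973970) = 68.97 + (-0.002587)·(-460) + (-0.003231)·(-300) = 68.97 +1.190 +0.969 = 71.129 m.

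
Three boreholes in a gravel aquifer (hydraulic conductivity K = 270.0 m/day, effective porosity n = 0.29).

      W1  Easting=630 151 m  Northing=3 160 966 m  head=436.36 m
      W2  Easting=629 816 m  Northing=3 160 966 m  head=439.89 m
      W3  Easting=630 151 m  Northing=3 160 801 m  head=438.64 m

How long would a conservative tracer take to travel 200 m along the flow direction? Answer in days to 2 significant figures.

12 days

∂h/∂x = (439.89 − 436.36) / (629816 − 630151) = -0.01054
∂h/∂y = (438.64 − 436.36) / (3160801 − 3160966) = -0.01382
|∇h| = √(-0.01054² + -0.01382²) = 0.01738
Seepage velocity v = K·i/n = 270.0 × 0.01738 / 0.29 = 16.18 m/day.
t = 200 / 16.18 = 12.36 days.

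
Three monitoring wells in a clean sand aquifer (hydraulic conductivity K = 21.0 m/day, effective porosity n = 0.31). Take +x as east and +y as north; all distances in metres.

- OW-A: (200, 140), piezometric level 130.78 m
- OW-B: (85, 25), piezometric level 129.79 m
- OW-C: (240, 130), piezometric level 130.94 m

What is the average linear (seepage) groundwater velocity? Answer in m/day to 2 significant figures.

Differences from OW-A: to OW-B (Δx, Δy, Δh) = (-115, -115, -0.99); to OW-C = (40, -10, +0.16).
Determinant of the coordinate differences = (-115)·(-10) − 40·(-115) = 5750.
∂h/∂x = [(-0.99)·(-10) − (+0.16)·(-115)] / 5750 = +0.004922
∂h/∂y = [(-115)·(+0.16) − 40·(-0.99)] / 5750 = +0.003687
|∇h| = √(0.004922² + 0.003687²) = 0.00615
Seepage velocity v = K·i/n = 21.0 × 0.00615 / 0.31 = 0.4166 m/day.

0.42 m/day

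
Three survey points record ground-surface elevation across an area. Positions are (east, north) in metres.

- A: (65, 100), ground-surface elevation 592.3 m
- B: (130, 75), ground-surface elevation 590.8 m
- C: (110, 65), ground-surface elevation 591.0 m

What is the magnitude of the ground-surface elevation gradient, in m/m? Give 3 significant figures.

With z = a·x + b·y + c and A as origin, the differences give:
  65·a + (-25)·b = -1.5
  45·a + (-35)·b = -1.3
Eliminate b (×(-35) and ×(-25), subtract): -1150·a = 20.00 → a = ∂z/∂x = -0.01739
Back-substitute: b = ∂z/∂y = +0.01478.
|∇f| = √(-0.01739² + 0.01478²) = 0.02282 m/m

0.0228 m/m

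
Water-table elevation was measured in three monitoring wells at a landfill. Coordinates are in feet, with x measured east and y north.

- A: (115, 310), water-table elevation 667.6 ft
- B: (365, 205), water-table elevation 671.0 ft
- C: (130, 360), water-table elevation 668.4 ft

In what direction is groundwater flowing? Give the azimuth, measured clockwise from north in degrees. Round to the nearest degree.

Differences from A: to B (Δx, Δy, Δh) = (250, -105, +3.4); to C = (15, 50, +0.8).
Determinant of the coordinate differences = 250·50 − 15·(-105) = 14075.
∂h/∂x = [(+3.4)·50 − (+0.8)·(-105)] / 14075 = +0.01805
∂h/∂y = [250·(+0.8) − 15·(+3.4)] / 14075 = +0.01059
Flow direction (−∇h) has components (-0.01805 E, -0.01059 N).
Azimuth = atan2(E, N) = atan2(-0.01805, -0.01059) = 239.6° ≈ 240°.

240°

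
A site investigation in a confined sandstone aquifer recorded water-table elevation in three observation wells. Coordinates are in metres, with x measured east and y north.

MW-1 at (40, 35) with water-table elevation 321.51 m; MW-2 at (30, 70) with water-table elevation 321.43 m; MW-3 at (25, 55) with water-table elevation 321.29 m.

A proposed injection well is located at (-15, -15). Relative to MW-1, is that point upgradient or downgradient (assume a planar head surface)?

Three-point gradient (reference MW-1): Δ to MW-2 = (-10, 35, -0.08), Δ to MW-3 = (-15, 20, -0.22).
∂h/∂x = +0.01877, ∂h/∂y = +0.003077 (det = 325).
Head at (-15, -15) = 321.51 + (+0.01877)·(-55) + (+0.003077)·(-50) = 320.32 m.
That is lower than the 321.51 m at MW-1, so the point is downgradient.

downgradient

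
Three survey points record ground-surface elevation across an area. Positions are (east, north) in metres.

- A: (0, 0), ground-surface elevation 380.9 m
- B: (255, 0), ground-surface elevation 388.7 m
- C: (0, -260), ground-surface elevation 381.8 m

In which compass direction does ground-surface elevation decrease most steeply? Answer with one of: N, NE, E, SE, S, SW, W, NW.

W

∂z/∂x = (388.7 − 380.9) / (255 − 0) = +0.03059
∂z/∂y = (381.8 − 380.9) / (-260 − 0) = -0.003462
Steepest decrease is along −∇f = (-0.03059 E, +0.003462 N) → west.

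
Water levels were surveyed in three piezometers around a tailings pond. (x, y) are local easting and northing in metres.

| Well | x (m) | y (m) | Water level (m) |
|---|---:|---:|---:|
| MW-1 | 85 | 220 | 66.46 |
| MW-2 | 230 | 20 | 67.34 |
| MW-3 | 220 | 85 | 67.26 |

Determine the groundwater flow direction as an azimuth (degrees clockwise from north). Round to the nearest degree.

Differences from MW-1: to MW-2 (Δx, Δy, Δh) = (145, -200, +0.88); to MW-3 = (135, -135, +0.80).
Solve a·Δx + b·Δy = Δh: det = 145·(-135) − 135·(-200) = 7425.
∂h/∂x = [(+0.88)·(-135) − (+0.80)·(-200)] / 7425 = +0.005549
∂h/∂y = [145·(+0.80) − 135·(+0.88)] / 7425 = -0.0003771
Flow direction (−∇h) has components (-0.005549 E, +0.0003771 N).
Azimuth = atan2(E, N) = atan2(-0.005549, +0.0003771) = 273.9° ≈ 274°.

274°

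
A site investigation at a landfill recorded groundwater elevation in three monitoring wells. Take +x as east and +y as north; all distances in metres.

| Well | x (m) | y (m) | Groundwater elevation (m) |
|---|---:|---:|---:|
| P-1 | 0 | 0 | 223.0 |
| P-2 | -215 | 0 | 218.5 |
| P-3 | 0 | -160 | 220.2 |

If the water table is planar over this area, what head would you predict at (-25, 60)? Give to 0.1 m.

223.5 m

∂h/∂x = (218.5 − 223.0) / (-215 − 0) = +0.02093
∂h/∂y = (220.2 − 223.0) / (-160 − 0) = +0.01750
h(-25, 60) = 223.0 + (+0.02093)·(-25) + (+0.01750)·(60) = 223.0 -0.523 +1.050 = 223.527 m.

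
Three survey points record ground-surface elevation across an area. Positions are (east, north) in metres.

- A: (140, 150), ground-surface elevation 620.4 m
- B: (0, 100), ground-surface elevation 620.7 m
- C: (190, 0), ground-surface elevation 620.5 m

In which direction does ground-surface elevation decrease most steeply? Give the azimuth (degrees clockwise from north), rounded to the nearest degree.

Differences from A: to B (Δx, Δy, Δh) = (-140, -50, +0.3); to C = (50, -150, +0.1).
Solve a·Δx + b·Δy = Δz: det = (-140)·(-150) − 50·(-50) = 23500.
∂z/∂x = [(+0.3)·(-150) − (+0.1)·(-50)] / 23500 = -0.001702
∂z/∂y = [(-140)·(+0.1) − 50·(+0.3)] / 23500 = -0.001234
Steepest decrease is along −∇f: components (+0.001702 E, +0.001234 N).
Azimuth = atan2(+0.001702, +0.001234) = 54.1° ≈ 054°.

054°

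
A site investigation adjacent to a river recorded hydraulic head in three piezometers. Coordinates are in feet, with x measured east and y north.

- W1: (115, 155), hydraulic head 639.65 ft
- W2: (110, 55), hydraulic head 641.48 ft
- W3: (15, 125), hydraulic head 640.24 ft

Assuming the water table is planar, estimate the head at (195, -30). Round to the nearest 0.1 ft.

Taking W1 as reference: W2−W1 = (-5, -100, +1.83); W3−W1 = (-100, -30, +0.59).
Solve a·Δx + b·Δy = Δh: det = (-5)·(-30) − (-100)·(-100) = -9850.
∂h/∂x = [(+1.83)·(-30) − (+0.59)·(-100)] / -9850 = -0.0004162
∂h/∂y = [(-5)·(+0.59) − (-100)·(+1.83)] / -9850 = -0.01828
h(195, -30) = 639.65 + (-0.0004162)·(80) + (-0.01828)·(-185) = 639.65 -0.033 +3.382 = 642.998 ft.

643.0 ft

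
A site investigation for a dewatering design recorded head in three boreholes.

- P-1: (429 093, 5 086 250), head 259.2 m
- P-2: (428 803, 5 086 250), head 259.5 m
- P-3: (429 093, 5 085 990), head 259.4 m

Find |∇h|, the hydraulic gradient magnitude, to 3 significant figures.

∂h/∂x = (259.5 − 259.2) / (428803 − 429093) = -0.001034
∂h/∂y = (259.4 − 259.2) / (5085990 − 5086250) = -0.0007692
|∇h| = √(-0.001034² + -0.0007692²) = 0.001289

0.00129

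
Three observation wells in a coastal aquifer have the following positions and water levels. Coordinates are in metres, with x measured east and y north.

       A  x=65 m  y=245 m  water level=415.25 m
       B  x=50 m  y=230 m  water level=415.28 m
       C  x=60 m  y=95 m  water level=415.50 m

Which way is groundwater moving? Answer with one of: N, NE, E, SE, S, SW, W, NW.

With h = a·x + b·y + c and A as origin, the differences give:
  (-15)·a + (-15)·b = +0.03
  (-5)·a + (-150)·b = +0.25
Eliminate b (×(-150) and ×(-15), subtract): 2175·a = -0.750 → a = ∂h/∂x = -0.0003448
Back-substitute: b = ∂h/∂y = -0.001655.
Flow = −∇h = (+0.0003448 east, +0.001655 north), which points north.

N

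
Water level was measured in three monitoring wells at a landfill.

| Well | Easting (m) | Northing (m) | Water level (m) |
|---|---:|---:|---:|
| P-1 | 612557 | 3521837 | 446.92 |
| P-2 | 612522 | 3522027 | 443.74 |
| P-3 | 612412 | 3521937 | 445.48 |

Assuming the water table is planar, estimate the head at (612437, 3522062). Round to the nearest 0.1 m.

443.3 m

Taking P-1 as reference: P-2−P-1 = (-35, 190, -3.18); P-3−P-1 = (-145, 100, -1.44).
Determinant of the coordinate differences = (-35)·100 − (-145)·190 = 24050.
∂h/∂x = [(-3.18)·100 − (-1.44)·190] / 24050 = -0.001846
∂h/∂y = [(-35)·(-1.44) − (-145)·(-3.18)] / 24050 = -0.01708
h(612437, 3522062) = 446.92 + (-0.001846)·(-120) + (-0.01708)·(225) = 446.92 +0.222 -3.842 = 443.299 m.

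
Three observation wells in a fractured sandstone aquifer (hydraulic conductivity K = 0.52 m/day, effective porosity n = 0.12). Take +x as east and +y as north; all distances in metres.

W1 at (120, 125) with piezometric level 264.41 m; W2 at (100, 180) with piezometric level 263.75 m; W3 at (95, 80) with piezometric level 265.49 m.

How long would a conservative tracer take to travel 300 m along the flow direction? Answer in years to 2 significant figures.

Taking W1 as reference: W2−W1 = (-20, 55, -0.66); W3−W1 = (-25, -45, +1.08).
Determinant of the coordinate differences = (-20)·(-45) − (-25)·55 = 2275.
∂h/∂x = [(-0.66)·(-45) − (+1.08)·55] / 2275 = -0.01305
∂h/∂y = [(-20)·(+1.08) − (-25)·(-0.66)] / 2275 = -0.01675
|∇h| = √(-0.01305² + -0.01675²) = 0.02123
Seepage velocity v = K·i/n = 0.52 × 0.02123 / 0.12 = 0.092 m/day.
t = 300 / 0.092 = 3261 days = 8.93 years.

8.9 years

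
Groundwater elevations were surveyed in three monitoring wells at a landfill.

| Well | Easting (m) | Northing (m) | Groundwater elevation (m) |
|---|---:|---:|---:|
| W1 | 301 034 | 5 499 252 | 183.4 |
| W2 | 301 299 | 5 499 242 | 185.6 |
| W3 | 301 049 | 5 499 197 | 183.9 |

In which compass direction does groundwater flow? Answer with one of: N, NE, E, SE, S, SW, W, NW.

Three-point gradient (reference W1): Δ to W2 = (265, -10, +2.2), Δ to W3 = (15, -55, +0.5).
∂h/∂x = +0.008042, ∂h/∂y = -0.006898 (det = -14425).
Flow = −∇h = (-0.008042 east, +0.006898 north), which points northwest.

NW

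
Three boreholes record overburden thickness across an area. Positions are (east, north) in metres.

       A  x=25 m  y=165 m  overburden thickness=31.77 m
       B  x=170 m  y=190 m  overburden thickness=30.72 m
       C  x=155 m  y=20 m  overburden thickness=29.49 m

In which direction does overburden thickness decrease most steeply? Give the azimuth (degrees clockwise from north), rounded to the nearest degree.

133°

Three-point gradient (reference A): Δ to B = (145, 25, -1.05), Δ to C = (130, -145, -2.28).
∂d/∂x = -0.008620, ∂d/∂y = +0.007996 (det = -24275).
Steepest decrease is along −∇f: components (+0.008620 E, -0.007996 N).
Azimuth = atan2(+0.008620, -0.007996) = 132.8° ≈ 133°.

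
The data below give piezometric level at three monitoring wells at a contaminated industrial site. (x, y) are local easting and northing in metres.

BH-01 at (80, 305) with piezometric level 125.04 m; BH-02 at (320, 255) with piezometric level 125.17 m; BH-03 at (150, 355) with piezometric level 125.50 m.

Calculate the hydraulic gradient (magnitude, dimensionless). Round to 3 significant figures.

0.00681

With h = a·x + b·y + c and BH-01 as origin, the differences give:
  240·a + (-50)·b = +0.13
  70·a + 50·b = +0.46
Eliminate b (×50 and ×(-50), subtract): 15500·a = 29.500 → a = ∂h/∂x = +0.001903
Back-substitute: b = ∂h/∂y = +0.006535.
|∇h| = √(0.001903² + 0.006535²) = 0.006806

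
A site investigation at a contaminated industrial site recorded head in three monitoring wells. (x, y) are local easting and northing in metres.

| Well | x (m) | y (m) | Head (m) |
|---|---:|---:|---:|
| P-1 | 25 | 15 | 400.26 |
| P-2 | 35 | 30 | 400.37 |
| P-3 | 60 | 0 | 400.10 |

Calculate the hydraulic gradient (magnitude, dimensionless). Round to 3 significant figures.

0.00815

Taking P-1 as reference: P-2−P-1 = (10, 15, +0.11); P-3−P-1 = (35, -15, -0.16).
Determinant of the coordinate differences = 10·(-15) − 35·15 = -675.
∂h/∂x = [(+0.11)·(-15) − (-0.16)·15] / -675 = -0.001111
∂h/∂y = [10·(-0.16) − 35·(+0.11)] / -675 = +0.008074
|∇h| = √(-0.001111² + 0.008074²) = 0.00815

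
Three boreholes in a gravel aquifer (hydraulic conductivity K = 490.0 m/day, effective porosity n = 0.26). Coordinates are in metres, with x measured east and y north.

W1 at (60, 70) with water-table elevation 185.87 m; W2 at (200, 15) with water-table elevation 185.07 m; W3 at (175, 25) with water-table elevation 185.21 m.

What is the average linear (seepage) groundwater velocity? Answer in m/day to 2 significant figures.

With h = a·x + b·y + c and W1 as origin, the differences give:
  140·a + (-55)·b = -0.80
  115·a + (-45)·b = -0.66
Eliminate b (×(-45) and ×(-55), subtract): 25·a = -0.300 → a = ∂h/∂x = -0.01200
Back-substitute: b = ∂h/∂y = -0.01600.
|∇h| = √(-0.01200² + -0.01600²) = 0.02
Seepage velocity v = K·i/n = 490.0 × 0.02 / 0.26 = 37.69 m/day.

38 m/day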